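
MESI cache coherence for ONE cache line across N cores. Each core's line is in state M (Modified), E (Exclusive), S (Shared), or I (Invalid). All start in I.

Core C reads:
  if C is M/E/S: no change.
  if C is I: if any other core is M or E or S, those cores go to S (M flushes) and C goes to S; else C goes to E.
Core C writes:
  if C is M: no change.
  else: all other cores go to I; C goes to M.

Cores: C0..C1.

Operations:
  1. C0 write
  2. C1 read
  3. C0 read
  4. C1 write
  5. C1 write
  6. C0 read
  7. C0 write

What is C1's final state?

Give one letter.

Answer: I

Derivation:
Op 1: C0 write [C0 write: invalidate none -> C0=M] -> [M,I]
Op 2: C1 read [C1 read from I: others=['C0=M'] -> C1=S, others downsized to S] -> [S,S]
Op 3: C0 read [C0 read: already in S, no change] -> [S,S]
Op 4: C1 write [C1 write: invalidate ['C0=S'] -> C1=M] -> [I,M]
Op 5: C1 write [C1 write: already M (modified), no change] -> [I,M]
Op 6: C0 read [C0 read from I: others=['C1=M'] -> C0=S, others downsized to S] -> [S,S]
Op 7: C0 write [C0 write: invalidate ['C1=S'] -> C0=M] -> [M,I]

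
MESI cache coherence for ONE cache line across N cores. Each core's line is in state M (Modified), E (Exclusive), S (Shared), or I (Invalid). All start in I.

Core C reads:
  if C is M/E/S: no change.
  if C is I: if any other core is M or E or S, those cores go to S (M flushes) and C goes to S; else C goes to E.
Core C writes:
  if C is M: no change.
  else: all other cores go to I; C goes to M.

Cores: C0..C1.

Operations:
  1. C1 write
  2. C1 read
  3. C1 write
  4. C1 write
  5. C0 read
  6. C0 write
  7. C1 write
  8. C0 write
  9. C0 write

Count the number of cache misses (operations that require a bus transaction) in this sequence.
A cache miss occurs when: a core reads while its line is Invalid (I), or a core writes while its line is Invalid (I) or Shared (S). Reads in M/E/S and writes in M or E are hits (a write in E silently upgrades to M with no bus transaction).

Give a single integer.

Answer: 5

Derivation:
Op 1: C1 write [C1 write: invalidate none -> C1=M] -> [I,M] [MISS #1: write from I]
Op 2: C1 read [C1 read: already in M, no change] -> [I,M] [hit: read from M]
Op 3: C1 write [C1 write: already M (modified), no change] -> [I,M] [hit: write from M]
Op 4: C1 write [C1 write: already M (modified), no change] -> [I,M] [hit: write from M]
Op 5: C0 read [C0 read from I: others=['C1=M'] -> C0=S, others downsized to S] -> [S,S] [MISS #2: read from I]
Op 6: C0 write [C0 write: invalidate ['C1=S'] -> C0=M] -> [M,I] [MISS #3: write from S]
Op 7: C1 write [C1 write: invalidate ['C0=M'] -> C1=M] -> [I,M] [MISS #4: write from I]
Op 8: C0 write [C0 write: invalidate ['C1=M'] -> C0=M] -> [M,I] [MISS #5: write from I]
Op 9: C0 write [C0 write: already M (modified), no change] -> [M,I] [hit: write from M]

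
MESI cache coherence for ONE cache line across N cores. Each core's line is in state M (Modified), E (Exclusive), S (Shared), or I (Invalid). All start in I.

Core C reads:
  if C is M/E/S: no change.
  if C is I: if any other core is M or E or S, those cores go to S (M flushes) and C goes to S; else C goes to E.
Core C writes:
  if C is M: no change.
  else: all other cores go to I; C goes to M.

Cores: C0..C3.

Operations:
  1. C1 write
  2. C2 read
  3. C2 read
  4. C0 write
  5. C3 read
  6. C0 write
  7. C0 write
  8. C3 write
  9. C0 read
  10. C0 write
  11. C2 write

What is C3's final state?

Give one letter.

Op 1: C1 write [C1 write: invalidate none -> C1=M] -> [I,M,I,I]
Op 2: C2 read [C2 read from I: others=['C1=M'] -> C2=S, others downsized to S] -> [I,S,S,I]
Op 3: C2 read [C2 read: already in S, no change] -> [I,S,S,I]
Op 4: C0 write [C0 write: invalidate ['C1=S', 'C2=S'] -> C0=M] -> [M,I,I,I]
Op 5: C3 read [C3 read from I: others=['C0=M'] -> C3=S, others downsized to S] -> [S,I,I,S]
Op 6: C0 write [C0 write: invalidate ['C3=S'] -> C0=M] -> [M,I,I,I]
Op 7: C0 write [C0 write: already M (modified), no change] -> [M,I,I,I]
Op 8: C3 write [C3 write: invalidate ['C0=M'] -> C3=M] -> [I,I,I,M]
Op 9: C0 read [C0 read from I: others=['C3=M'] -> C0=S, others downsized to S] -> [S,I,I,S]
Op 10: C0 write [C0 write: invalidate ['C3=S'] -> C0=M] -> [M,I,I,I]
Op 11: C2 write [C2 write: invalidate ['C0=M'] -> C2=M] -> [I,I,M,I]

Answer: I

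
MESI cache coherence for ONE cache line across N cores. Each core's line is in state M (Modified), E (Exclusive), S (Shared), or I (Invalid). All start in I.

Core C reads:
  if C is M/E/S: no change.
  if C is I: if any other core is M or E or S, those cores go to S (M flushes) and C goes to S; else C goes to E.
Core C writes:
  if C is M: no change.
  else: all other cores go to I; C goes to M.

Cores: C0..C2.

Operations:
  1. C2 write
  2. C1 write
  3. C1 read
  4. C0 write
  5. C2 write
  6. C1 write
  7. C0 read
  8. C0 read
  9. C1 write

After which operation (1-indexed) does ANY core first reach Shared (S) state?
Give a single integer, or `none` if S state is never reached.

Op 1: C2 write [C2 write: invalidate none -> C2=M] -> [I,I,M]
Op 2: C1 write [C1 write: invalidate ['C2=M'] -> C1=M] -> [I,M,I]
Op 3: C1 read [C1 read: already in M, no change] -> [I,M,I]
Op 4: C0 write [C0 write: invalidate ['C1=M'] -> C0=M] -> [M,I,I]
Op 5: C2 write [C2 write: invalidate ['C0=M'] -> C2=M] -> [I,I,M]
Op 6: C1 write [C1 write: invalidate ['C2=M'] -> C1=M] -> [I,M,I]
Op 7: C0 read [C0 read from I: others=['C1=M'] -> C0=S, others downsized to S] -> [S,S,I]
  -> First S state at op 7; remaining ops need not be traced.

Answer: 7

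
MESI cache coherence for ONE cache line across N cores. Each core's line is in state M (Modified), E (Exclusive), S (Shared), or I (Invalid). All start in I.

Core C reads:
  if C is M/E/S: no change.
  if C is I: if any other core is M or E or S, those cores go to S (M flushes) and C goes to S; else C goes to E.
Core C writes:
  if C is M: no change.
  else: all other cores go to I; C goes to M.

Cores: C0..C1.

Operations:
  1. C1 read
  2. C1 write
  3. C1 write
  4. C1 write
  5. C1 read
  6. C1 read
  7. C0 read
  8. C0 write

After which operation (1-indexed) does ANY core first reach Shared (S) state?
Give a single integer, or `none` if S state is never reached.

Op 1: C1 read [C1 read from I: no other sharers -> C1=E (exclusive)] -> [I,E]
Op 2: C1 write [C1 write: invalidate none -> C1=M] -> [I,M]
Op 3: C1 write [C1 write: already M (modified), no change] -> [I,M]
Op 4: C1 write [C1 write: already M (modified), no change] -> [I,M]
Op 5: C1 read [C1 read: already in M, no change] -> [I,M]
Op 6: C1 read [C1 read: already in M, no change] -> [I,M]
Op 7: C0 read [C0 read from I: others=['C1=M'] -> C0=S, others downsized to S] -> [S,S]
  -> First S state at op 7; remaining ops need not be traced.

Answer: 7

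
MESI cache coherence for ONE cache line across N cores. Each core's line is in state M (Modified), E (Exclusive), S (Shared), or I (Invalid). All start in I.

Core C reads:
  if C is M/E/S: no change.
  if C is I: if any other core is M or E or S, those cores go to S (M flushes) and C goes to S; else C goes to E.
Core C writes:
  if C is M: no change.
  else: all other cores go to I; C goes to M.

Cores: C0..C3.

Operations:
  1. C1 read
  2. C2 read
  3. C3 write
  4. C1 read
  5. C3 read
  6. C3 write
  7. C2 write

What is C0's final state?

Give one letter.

Op 1: C1 read [C1 read from I: no other sharers -> C1=E (exclusive)] -> [I,E,I,I]
Op 2: C2 read [C2 read from I: others=['C1=E'] -> C2=S, others downsized to S] -> [I,S,S,I]
Op 3: C3 write [C3 write: invalidate ['C1=S', 'C2=S'] -> C3=M] -> [I,I,I,M]
Op 4: C1 read [C1 read from I: others=['C3=M'] -> C1=S, others downsized to S] -> [I,S,I,S]
Op 5: C3 read [C3 read: already in S, no change] -> [I,S,I,S]
Op 6: C3 write [C3 write: invalidate ['C1=S'] -> C3=M] -> [I,I,I,M]
Op 7: C2 write [C2 write: invalidate ['C3=M'] -> C2=M] -> [I,I,M,I]

Answer: I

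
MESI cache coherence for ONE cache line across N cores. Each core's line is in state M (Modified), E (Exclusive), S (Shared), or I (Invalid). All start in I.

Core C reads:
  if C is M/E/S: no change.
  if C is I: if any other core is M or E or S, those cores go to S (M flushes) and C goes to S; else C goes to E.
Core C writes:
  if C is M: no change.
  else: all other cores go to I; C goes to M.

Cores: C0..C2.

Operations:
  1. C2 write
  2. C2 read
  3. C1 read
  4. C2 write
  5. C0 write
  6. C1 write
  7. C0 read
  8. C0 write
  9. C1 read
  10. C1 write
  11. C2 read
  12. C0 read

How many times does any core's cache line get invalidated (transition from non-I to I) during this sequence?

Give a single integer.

Answer: 5

Derivation:
Op 1: C2 write [C2 write: invalidate none -> C2=M] -> [I,I,M] (invalidations this op: 0; running total: 0)
Op 2: C2 read [C2 read: already in M, no change] -> [I,I,M] (invalidations this op: 0; running total: 0)
Op 3: C1 read [C1 read from I: others=['C2=M'] -> C1=S, others downsized to S] -> [I,S,S] (invalidations this op: 0; running total: 0)
Op 4: C2 write [C2 write: invalidate ['C1=S'] -> C2=M] -> [I,I,M] (invalidations this op: 1; running total: 1)
Op 5: C0 write [C0 write: invalidate ['C2=M'] -> C0=M] -> [M,I,I] (invalidations this op: 1; running total: 2)
Op 6: C1 write [C1 write: invalidate ['C0=M'] -> C1=M] -> [I,M,I] (invalidations this op: 1; running total: 3)
Op 7: C0 read [C0 read from I: others=['C1=M'] -> C0=S, others downsized to S] -> [S,S,I] (invalidations this op: 0; running total: 3)
Op 8: C0 write [C0 write: invalidate ['C1=S'] -> C0=M] -> [M,I,I] (invalidations this op: 1; running total: 4)
Op 9: C1 read [C1 read from I: others=['C0=M'] -> C1=S, others downsized to S] -> [S,S,I] (invalidations this op: 0; running total: 4)
Op 10: C1 write [C1 write: invalidate ['C0=S'] -> C1=M] -> [I,M,I] (invalidations this op: 1; running total: 5)
Op 11: C2 read [C2 read from I: others=['C1=M'] -> C2=S, others downsized to S] -> [I,S,S] (invalidations this op: 0; running total: 5)
Op 12: C0 read [C0 read from I: others=['C1=S', 'C2=S'] -> C0=S, others downsized to S] -> [S,S,S] (invalidations this op: 0; running total: 5)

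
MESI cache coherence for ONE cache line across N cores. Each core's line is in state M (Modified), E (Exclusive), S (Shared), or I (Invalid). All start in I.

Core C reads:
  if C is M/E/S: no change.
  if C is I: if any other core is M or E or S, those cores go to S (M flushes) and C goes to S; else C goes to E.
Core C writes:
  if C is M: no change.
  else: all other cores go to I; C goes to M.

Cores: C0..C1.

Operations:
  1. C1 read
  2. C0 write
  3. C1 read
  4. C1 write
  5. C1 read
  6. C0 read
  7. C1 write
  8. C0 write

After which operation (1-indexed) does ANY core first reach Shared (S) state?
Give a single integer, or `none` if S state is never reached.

Op 1: C1 read [C1 read from I: no other sharers -> C1=E (exclusive)] -> [I,E]
Op 2: C0 write [C0 write: invalidate ['C1=E'] -> C0=M] -> [M,I]
Op 3: C1 read [C1 read from I: others=['C0=M'] -> C1=S, others downsized to S] -> [S,S]
  -> First S state at op 3; remaining ops need not be traced.

Answer: 3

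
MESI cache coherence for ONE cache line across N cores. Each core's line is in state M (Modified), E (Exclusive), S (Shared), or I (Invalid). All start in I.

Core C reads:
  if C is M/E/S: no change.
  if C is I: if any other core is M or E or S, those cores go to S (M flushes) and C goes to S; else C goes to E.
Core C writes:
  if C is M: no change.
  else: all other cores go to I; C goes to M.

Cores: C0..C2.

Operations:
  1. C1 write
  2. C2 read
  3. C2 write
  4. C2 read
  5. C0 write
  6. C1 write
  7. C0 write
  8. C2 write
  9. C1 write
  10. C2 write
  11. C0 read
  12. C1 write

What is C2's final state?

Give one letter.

Answer: I

Derivation:
Op 1: C1 write [C1 write: invalidate none -> C1=M] -> [I,M,I]
Op 2: C2 read [C2 read from I: others=['C1=M'] -> C2=S, others downsized to S] -> [I,S,S]
Op 3: C2 write [C2 write: invalidate ['C1=S'] -> C2=M] -> [I,I,M]
Op 4: C2 read [C2 read: already in M, no change] -> [I,I,M]
Op 5: C0 write [C0 write: invalidate ['C2=M'] -> C0=M] -> [M,I,I]
Op 6: C1 write [C1 write: invalidate ['C0=M'] -> C1=M] -> [I,M,I]
Op 7: C0 write [C0 write: invalidate ['C1=M'] -> C0=M] -> [M,I,I]
Op 8: C2 write [C2 write: invalidate ['C0=M'] -> C2=M] -> [I,I,M]
Op 9: C1 write [C1 write: invalidate ['C2=M'] -> C1=M] -> [I,M,I]
Op 10: C2 write [C2 write: invalidate ['C1=M'] -> C2=M] -> [I,I,M]
Op 11: C0 read [C0 read from I: others=['C2=M'] -> C0=S, others downsized to S] -> [S,I,S]
Op 12: C1 write [C1 write: invalidate ['C0=S', 'C2=S'] -> C1=M] -> [I,M,I]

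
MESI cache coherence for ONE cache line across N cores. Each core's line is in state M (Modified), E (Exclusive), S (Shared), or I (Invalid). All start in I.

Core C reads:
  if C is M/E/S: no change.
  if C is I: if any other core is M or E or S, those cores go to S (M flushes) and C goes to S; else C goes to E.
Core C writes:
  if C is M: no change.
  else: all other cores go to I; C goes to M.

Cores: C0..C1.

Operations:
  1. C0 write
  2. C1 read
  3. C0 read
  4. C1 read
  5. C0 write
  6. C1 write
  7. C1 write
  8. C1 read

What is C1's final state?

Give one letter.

Op 1: C0 write [C0 write: invalidate none -> C0=M] -> [M,I]
Op 2: C1 read [C1 read from I: others=['C0=M'] -> C1=S, others downsized to S] -> [S,S]
Op 3: C0 read [C0 read: already in S, no change] -> [S,S]
Op 4: C1 read [C1 read: already in S, no change] -> [S,S]
Op 5: C0 write [C0 write: invalidate ['C1=S'] -> C0=M] -> [M,I]
Op 6: C1 write [C1 write: invalidate ['C0=M'] -> C1=M] -> [I,M]
Op 7: C1 write [C1 write: already M (modified), no change] -> [I,M]
Op 8: C1 read [C1 read: already in M, no change] -> [I,M]

Answer: M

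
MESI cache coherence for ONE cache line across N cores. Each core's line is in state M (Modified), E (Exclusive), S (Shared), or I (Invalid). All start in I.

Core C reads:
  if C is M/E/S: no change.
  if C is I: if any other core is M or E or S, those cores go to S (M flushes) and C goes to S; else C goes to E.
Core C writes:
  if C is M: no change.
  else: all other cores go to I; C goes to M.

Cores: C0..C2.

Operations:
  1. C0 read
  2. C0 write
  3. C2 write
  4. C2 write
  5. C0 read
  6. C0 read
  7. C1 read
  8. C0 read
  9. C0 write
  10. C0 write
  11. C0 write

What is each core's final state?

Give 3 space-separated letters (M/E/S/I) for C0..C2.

Op 1: C0 read [C0 read from I: no other sharers -> C0=E (exclusive)] -> [E,I,I]
Op 2: C0 write [C0 write: invalidate none -> C0=M] -> [M,I,I]
Op 3: C2 write [C2 write: invalidate ['C0=M'] -> C2=M] -> [I,I,M]
Op 4: C2 write [C2 write: already M (modified), no change] -> [I,I,M]
Op 5: C0 read [C0 read from I: others=['C2=M'] -> C0=S, others downsized to S] -> [S,I,S]
Op 6: C0 read [C0 read: already in S, no change] -> [S,I,S]
Op 7: C1 read [C1 read from I: others=['C0=S', 'C2=S'] -> C1=S, others downsized to S] -> [S,S,S]
Op 8: C0 read [C0 read: already in S, no change] -> [S,S,S]
Op 9: C0 write [C0 write: invalidate ['C1=S', 'C2=S'] -> C0=M] -> [M,I,I]
Op 10: C0 write [C0 write: already M (modified), no change] -> [M,I,I]
Op 11: C0 write [C0 write: already M (modified), no change] -> [M,I,I]

Answer: M I I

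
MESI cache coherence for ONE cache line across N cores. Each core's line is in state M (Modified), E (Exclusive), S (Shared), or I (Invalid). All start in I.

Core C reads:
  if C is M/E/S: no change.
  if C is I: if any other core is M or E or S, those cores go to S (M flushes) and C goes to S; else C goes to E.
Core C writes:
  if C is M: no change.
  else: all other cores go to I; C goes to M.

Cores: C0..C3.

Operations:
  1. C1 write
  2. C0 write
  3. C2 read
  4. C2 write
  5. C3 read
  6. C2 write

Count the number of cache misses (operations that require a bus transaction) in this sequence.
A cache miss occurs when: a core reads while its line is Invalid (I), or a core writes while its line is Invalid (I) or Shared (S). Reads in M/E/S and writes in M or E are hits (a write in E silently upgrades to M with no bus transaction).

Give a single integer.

Answer: 6

Derivation:
Op 1: C1 write [C1 write: invalidate none -> C1=M] -> [I,M,I,I] [MISS #1: write from I]
Op 2: C0 write [C0 write: invalidate ['C1=M'] -> C0=M] -> [M,I,I,I] [MISS #2: write from I]
Op 3: C2 read [C2 read from I: others=['C0=M'] -> C2=S, others downsized to S] -> [S,I,S,I] [MISS #3: read from I]
Op 4: C2 write [C2 write: invalidate ['C0=S'] -> C2=M] -> [I,I,M,I] [MISS #4: write from S]
Op 5: C3 read [C3 read from I: others=['C2=M'] -> C3=S, others downsized to S] -> [I,I,S,S] [MISS #5: read from I]
Op 6: C2 write [C2 write: invalidate ['C3=S'] -> C2=M] -> [I,I,M,I] [MISS #6: write from S]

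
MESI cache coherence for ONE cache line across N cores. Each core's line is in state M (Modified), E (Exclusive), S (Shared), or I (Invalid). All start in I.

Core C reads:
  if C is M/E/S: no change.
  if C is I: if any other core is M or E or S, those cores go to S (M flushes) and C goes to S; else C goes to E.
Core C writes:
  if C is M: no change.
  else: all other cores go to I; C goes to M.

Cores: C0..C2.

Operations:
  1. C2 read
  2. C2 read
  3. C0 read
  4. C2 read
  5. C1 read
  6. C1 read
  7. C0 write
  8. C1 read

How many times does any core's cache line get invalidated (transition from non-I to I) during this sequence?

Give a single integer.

Op 1: C2 read [C2 read from I: no other sharers -> C2=E (exclusive)] -> [I,I,E] (invalidations this op: 0; running total: 0)
Op 2: C2 read [C2 read: already in E, no change] -> [I,I,E] (invalidations this op: 0; running total: 0)
Op 3: C0 read [C0 read from I: others=['C2=E'] -> C0=S, others downsized to S] -> [S,I,S] (invalidations this op: 0; running total: 0)
Op 4: C2 read [C2 read: already in S, no change] -> [S,I,S] (invalidations this op: 0; running total: 0)
Op 5: C1 read [C1 read from I: others=['C0=S', 'C2=S'] -> C1=S, others downsized to S] -> [S,S,S] (invalidations this op: 0; running total: 0)
Op 6: C1 read [C1 read: already in S, no change] -> [S,S,S] (invalidations this op: 0; running total: 0)
Op 7: C0 write [C0 write: invalidate ['C1=S', 'C2=S'] -> C0=M] -> [M,I,I] (invalidations this op: 2; running total: 2)
Op 8: C1 read [C1 read from I: others=['C0=M'] -> C1=S, others downsized to S] -> [S,S,I] (invalidations this op: 0; running total: 2)

Answer: 2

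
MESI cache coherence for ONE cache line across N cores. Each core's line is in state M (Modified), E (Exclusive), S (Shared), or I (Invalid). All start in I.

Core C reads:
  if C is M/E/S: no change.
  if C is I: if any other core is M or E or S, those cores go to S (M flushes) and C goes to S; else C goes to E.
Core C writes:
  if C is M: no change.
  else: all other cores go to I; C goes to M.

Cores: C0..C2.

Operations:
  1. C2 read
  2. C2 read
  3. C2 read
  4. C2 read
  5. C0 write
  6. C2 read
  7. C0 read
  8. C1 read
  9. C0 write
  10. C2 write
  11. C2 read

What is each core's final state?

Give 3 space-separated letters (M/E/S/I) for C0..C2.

Op 1: C2 read [C2 read from I: no other sharers -> C2=E (exclusive)] -> [I,I,E]
Op 2: C2 read [C2 read: already in E, no change] -> [I,I,E]
Op 3: C2 read [C2 read: already in E, no change] -> [I,I,E]
Op 4: C2 read [C2 read: already in E, no change] -> [I,I,E]
Op 5: C0 write [C0 write: invalidate ['C2=E'] -> C0=M] -> [M,I,I]
Op 6: C2 read [C2 read from I: others=['C0=M'] -> C2=S, others downsized to S] -> [S,I,S]
Op 7: C0 read [C0 read: already in S, no change] -> [S,I,S]
Op 8: C1 read [C1 read from I: others=['C0=S', 'C2=S'] -> C1=S, others downsized to S] -> [S,S,S]
Op 9: C0 write [C0 write: invalidate ['C1=S', 'C2=S'] -> C0=M] -> [M,I,I]
Op 10: C2 write [C2 write: invalidate ['C0=M'] -> C2=M] -> [I,I,M]
Op 11: C2 read [C2 read: already in M, no change] -> [I,I,M]

Answer: I I M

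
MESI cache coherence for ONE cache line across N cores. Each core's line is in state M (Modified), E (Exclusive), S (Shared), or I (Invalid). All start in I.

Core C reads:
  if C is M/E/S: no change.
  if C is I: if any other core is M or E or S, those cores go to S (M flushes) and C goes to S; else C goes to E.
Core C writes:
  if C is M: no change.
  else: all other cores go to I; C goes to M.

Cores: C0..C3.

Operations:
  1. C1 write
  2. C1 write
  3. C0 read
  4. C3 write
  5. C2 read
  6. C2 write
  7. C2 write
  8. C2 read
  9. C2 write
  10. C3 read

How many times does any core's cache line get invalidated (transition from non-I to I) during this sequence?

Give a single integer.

Answer: 3

Derivation:
Op 1: C1 write [C1 write: invalidate none -> C1=M] -> [I,M,I,I] (invalidations this op: 0; running total: 0)
Op 2: C1 write [C1 write: already M (modified), no change] -> [I,M,I,I] (invalidations this op: 0; running total: 0)
Op 3: C0 read [C0 read from I: others=['C1=M'] -> C0=S, others downsized to S] -> [S,S,I,I] (invalidations this op: 0; running total: 0)
Op 4: C3 write [C3 write: invalidate ['C0=S', 'C1=S'] -> C3=M] -> [I,I,I,M] (invalidations this op: 2; running total: 2)
Op 5: C2 read [C2 read from I: others=['C3=M'] -> C2=S, others downsized to S] -> [I,I,S,S] (invalidations this op: 0; running total: 2)
Op 6: C2 write [C2 write: invalidate ['C3=S'] -> C2=M] -> [I,I,M,I] (invalidations this op: 1; running total: 3)
Op 7: C2 write [C2 write: already M (modified), no change] -> [I,I,M,I] (invalidations this op: 0; running total: 3)
Op 8: C2 read [C2 read: already in M, no change] -> [I,I,M,I] (invalidations this op: 0; running total: 3)
Op 9: C2 write [C2 write: already M (modified), no change] -> [I,I,M,I] (invalidations this op: 0; running total: 3)
Op 10: C3 read [C3 read from I: others=['C2=M'] -> C3=S, others downsized to S] -> [I,I,S,S] (invalidations this op: 0; running total: 3)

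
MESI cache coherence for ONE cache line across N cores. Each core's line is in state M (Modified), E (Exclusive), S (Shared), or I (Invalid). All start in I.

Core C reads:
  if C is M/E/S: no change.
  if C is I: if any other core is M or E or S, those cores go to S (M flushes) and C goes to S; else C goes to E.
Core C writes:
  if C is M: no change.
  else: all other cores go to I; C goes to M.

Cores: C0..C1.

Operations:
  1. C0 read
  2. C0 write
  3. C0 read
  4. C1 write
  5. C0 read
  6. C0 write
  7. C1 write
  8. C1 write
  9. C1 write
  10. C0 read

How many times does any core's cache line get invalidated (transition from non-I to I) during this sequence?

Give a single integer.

Op 1: C0 read [C0 read from I: no other sharers -> C0=E (exclusive)] -> [E,I] (invalidations this op: 0; running total: 0)
Op 2: C0 write [C0 write: invalidate none -> C0=M] -> [M,I] (invalidations this op: 0; running total: 0)
Op 3: C0 read [C0 read: already in M, no change] -> [M,I] (invalidations this op: 0; running total: 0)
Op 4: C1 write [C1 write: invalidate ['C0=M'] -> C1=M] -> [I,M] (invalidations this op: 1; running total: 1)
Op 5: C0 read [C0 read from I: others=['C1=M'] -> C0=S, others downsized to S] -> [S,S] (invalidations this op: 0; running total: 1)
Op 6: C0 write [C0 write: invalidate ['C1=S'] -> C0=M] -> [M,I] (invalidations this op: 1; running total: 2)
Op 7: C1 write [C1 write: invalidate ['C0=M'] -> C1=M] -> [I,M] (invalidations this op: 1; running total: 3)
Op 8: C1 write [C1 write: already M (modified), no change] -> [I,M] (invalidations this op: 0; running total: 3)
Op 9: C1 write [C1 write: already M (modified), no change] -> [I,M] (invalidations this op: 0; running total: 3)
Op 10: C0 read [C0 read from I: others=['C1=M'] -> C0=S, others downsized to S] -> [S,S] (invalidations this op: 0; running total: 3)

Answer: 3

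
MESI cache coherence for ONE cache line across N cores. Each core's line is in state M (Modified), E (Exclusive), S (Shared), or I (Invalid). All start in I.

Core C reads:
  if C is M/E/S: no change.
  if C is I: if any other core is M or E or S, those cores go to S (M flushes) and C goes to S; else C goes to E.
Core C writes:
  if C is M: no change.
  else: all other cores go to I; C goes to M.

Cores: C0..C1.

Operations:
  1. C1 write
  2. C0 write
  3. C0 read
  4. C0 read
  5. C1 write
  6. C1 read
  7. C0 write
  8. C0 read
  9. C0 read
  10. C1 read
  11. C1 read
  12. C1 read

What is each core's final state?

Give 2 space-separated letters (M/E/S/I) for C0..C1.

Op 1: C1 write [C1 write: invalidate none -> C1=M] -> [I,M]
Op 2: C0 write [C0 write: invalidate ['C1=M'] -> C0=M] -> [M,I]
Op 3: C0 read [C0 read: already in M, no change] -> [M,I]
Op 4: C0 read [C0 read: already in M, no change] -> [M,I]
Op 5: C1 write [C1 write: invalidate ['C0=M'] -> C1=M] -> [I,M]
Op 6: C1 read [C1 read: already in M, no change] -> [I,M]
Op 7: C0 write [C0 write: invalidate ['C1=M'] -> C0=M] -> [M,I]
Op 8: C0 read [C0 read: already in M, no change] -> [M,I]
Op 9: C0 read [C0 read: already in M, no change] -> [M,I]
Op 10: C1 read [C1 read from I: others=['C0=M'] -> C1=S, others downsized to S] -> [S,S]
Op 11: C1 read [C1 read: already in S, no change] -> [S,S]
Op 12: C1 read [C1 read: already in S, no change] -> [S,S]

Answer: S S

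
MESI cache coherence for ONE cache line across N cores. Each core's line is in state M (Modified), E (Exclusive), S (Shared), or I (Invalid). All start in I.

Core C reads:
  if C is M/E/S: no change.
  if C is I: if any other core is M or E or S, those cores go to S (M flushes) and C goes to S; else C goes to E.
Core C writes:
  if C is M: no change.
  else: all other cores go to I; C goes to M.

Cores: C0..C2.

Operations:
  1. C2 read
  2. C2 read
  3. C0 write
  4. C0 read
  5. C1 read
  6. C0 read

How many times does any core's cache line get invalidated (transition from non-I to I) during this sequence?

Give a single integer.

Op 1: C2 read [C2 read from I: no other sharers -> C2=E (exclusive)] -> [I,I,E] (invalidations this op: 0; running total: 0)
Op 2: C2 read [C2 read: already in E, no change] -> [I,I,E] (invalidations this op: 0; running total: 0)
Op 3: C0 write [C0 write: invalidate ['C2=E'] -> C0=M] -> [M,I,I] (invalidations this op: 1; running total: 1)
Op 4: C0 read [C0 read: already in M, no change] -> [M,I,I] (invalidations this op: 0; running total: 1)
Op 5: C1 read [C1 read from I: others=['C0=M'] -> C1=S, others downsized to S] -> [S,S,I] (invalidations this op: 0; running total: 1)
Op 6: C0 read [C0 read: already in S, no change] -> [S,S,I] (invalidations this op: 0; running total: 1)

Answer: 1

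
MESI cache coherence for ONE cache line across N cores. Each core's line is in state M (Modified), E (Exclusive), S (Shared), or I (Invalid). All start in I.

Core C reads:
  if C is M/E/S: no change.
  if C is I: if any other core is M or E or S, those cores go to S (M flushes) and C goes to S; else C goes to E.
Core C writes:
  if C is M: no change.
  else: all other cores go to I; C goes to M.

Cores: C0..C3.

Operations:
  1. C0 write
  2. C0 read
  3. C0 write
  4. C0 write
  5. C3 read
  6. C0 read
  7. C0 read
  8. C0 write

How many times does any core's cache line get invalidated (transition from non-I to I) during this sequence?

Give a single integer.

Op 1: C0 write [C0 write: invalidate none -> C0=M] -> [M,I,I,I] (invalidations this op: 0; running total: 0)
Op 2: C0 read [C0 read: already in M, no change] -> [M,I,I,I] (invalidations this op: 0; running total: 0)
Op 3: C0 write [C0 write: already M (modified), no change] -> [M,I,I,I] (invalidations this op: 0; running total: 0)
Op 4: C0 write [C0 write: already M (modified), no change] -> [M,I,I,I] (invalidations this op: 0; running total: 0)
Op 5: C3 read [C3 read from I: others=['C0=M'] -> C3=S, others downsized to S] -> [S,I,I,S] (invalidations this op: 0; running total: 0)
Op 6: C0 read [C0 read: already in S, no change] -> [S,I,I,S] (invalidations this op: 0; running total: 0)
Op 7: C0 read [C0 read: already in S, no change] -> [S,I,I,S] (invalidations this op: 0; running total: 0)
Op 8: C0 write [C0 write: invalidate ['C3=S'] -> C0=M] -> [M,I,I,I] (invalidations this op: 1; running total: 1)

Answer: 1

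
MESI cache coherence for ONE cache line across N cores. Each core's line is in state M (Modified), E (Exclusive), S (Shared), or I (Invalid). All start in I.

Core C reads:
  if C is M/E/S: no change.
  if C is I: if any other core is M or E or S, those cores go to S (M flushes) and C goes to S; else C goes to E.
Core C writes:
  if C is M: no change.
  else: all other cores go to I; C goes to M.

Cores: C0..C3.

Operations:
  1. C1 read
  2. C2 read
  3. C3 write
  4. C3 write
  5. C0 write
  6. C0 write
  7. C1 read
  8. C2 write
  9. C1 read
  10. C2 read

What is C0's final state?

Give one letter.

Op 1: C1 read [C1 read from I: no other sharers -> C1=E (exclusive)] -> [I,E,I,I]
Op 2: C2 read [C2 read from I: others=['C1=E'] -> C2=S, others downsized to S] -> [I,S,S,I]
Op 3: C3 write [C3 write: invalidate ['C1=S', 'C2=S'] -> C3=M] -> [I,I,I,M]
Op 4: C3 write [C3 write: already M (modified), no change] -> [I,I,I,M]
Op 5: C0 write [C0 write: invalidate ['C3=M'] -> C0=M] -> [M,I,I,I]
Op 6: C0 write [C0 write: already M (modified), no change] -> [M,I,I,I]
Op 7: C1 read [C1 read from I: others=['C0=M'] -> C1=S, others downsized to S] -> [S,S,I,I]
Op 8: C2 write [C2 write: invalidate ['C0=S', 'C1=S'] -> C2=M] -> [I,I,M,I]
Op 9: C1 read [C1 read from I: others=['C2=M'] -> C1=S, others downsized to S] -> [I,S,S,I]
Op 10: C2 read [C2 read: already in S, no change] -> [I,S,S,I]

Answer: I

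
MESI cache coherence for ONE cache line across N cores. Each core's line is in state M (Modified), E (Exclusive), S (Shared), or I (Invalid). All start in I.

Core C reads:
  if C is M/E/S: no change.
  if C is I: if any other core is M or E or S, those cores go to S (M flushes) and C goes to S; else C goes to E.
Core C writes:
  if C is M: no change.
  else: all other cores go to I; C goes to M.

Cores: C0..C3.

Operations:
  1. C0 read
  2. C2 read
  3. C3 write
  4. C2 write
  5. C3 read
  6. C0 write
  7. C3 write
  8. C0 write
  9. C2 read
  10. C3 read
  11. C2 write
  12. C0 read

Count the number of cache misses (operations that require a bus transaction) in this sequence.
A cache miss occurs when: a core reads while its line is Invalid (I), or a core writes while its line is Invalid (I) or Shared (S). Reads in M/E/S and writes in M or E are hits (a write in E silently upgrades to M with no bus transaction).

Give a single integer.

Op 1: C0 read [C0 read from I: no other sharers -> C0=E (exclusive)] -> [E,I,I,I] [MISS #1: read from I]
Op 2: C2 read [C2 read from I: others=['C0=E'] -> C2=S, others downsized to S] -> [S,I,S,I] [MISS #2: read from I]
Op 3: C3 write [C3 write: invalidate ['C0=S', 'C2=S'] -> C3=M] -> [I,I,I,M] [MISS #3: write from I]
Op 4: C2 write [C2 write: invalidate ['C3=M'] -> C2=M] -> [I,I,M,I] [MISS #4: write from I]
Op 5: C3 read [C3 read from I: others=['C2=M'] -> C3=S, others downsized to S] -> [I,I,S,S] [MISS #5: read from I]
Op 6: C0 write [C0 write: invalidate ['C2=S', 'C3=S'] -> C0=M] -> [M,I,I,I] [MISS #6: write from I]
Op 7: C3 write [C3 write: invalidate ['C0=M'] -> C3=M] -> [I,I,I,M] [MISS #7: write from I]
Op 8: C0 write [C0 write: invalidate ['C3=M'] -> C0=M] -> [M,I,I,I] [MISS #8: write from I]
Op 9: C2 read [C2 read from I: others=['C0=M'] -> C2=S, others downsized to S] -> [S,I,S,I] [MISS #9: read from I]
Op 10: C3 read [C3 read from I: others=['C0=S', 'C2=S'] -> C3=S, others downsized to S] -> [S,I,S,S] [MISS #10: read from I]
Op 11: C2 write [C2 write: invalidate ['C0=S', 'C3=S'] -> C2=M] -> [I,I,M,I] [MISS #11: write from S]
Op 12: C0 read [C0 read from I: others=['C2=M'] -> C0=S, others downsized to S] -> [S,I,S,I] [MISS #12: read from I]

Answer: 12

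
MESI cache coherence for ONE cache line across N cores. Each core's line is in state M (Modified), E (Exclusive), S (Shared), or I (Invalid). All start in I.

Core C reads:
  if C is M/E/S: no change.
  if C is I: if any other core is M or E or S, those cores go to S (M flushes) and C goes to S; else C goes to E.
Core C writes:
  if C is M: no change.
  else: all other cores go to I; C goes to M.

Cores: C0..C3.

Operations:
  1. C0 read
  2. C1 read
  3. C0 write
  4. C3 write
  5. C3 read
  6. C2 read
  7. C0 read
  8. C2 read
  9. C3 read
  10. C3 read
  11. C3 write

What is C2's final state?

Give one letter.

Op 1: C0 read [C0 read from I: no other sharers -> C0=E (exclusive)] -> [E,I,I,I]
Op 2: C1 read [C1 read from I: others=['C0=E'] -> C1=S, others downsized to S] -> [S,S,I,I]
Op 3: C0 write [C0 write: invalidate ['C1=S'] -> C0=M] -> [M,I,I,I]
Op 4: C3 write [C3 write: invalidate ['C0=M'] -> C3=M] -> [I,I,I,M]
Op 5: C3 read [C3 read: already in M, no change] -> [I,I,I,M]
Op 6: C2 read [C2 read from I: others=['C3=M'] -> C2=S, others downsized to S] -> [I,I,S,S]
Op 7: C0 read [C0 read from I: others=['C2=S', 'C3=S'] -> C0=S, others downsized to S] -> [S,I,S,S]
Op 8: C2 read [C2 read: already in S, no change] -> [S,I,S,S]
Op 9: C3 read [C3 read: already in S, no change] -> [S,I,S,S]
Op 10: C3 read [C3 read: already in S, no change] -> [S,I,S,S]
Op 11: C3 write [C3 write: invalidate ['C0=S', 'C2=S'] -> C3=M] -> [I,I,I,M]

Answer: I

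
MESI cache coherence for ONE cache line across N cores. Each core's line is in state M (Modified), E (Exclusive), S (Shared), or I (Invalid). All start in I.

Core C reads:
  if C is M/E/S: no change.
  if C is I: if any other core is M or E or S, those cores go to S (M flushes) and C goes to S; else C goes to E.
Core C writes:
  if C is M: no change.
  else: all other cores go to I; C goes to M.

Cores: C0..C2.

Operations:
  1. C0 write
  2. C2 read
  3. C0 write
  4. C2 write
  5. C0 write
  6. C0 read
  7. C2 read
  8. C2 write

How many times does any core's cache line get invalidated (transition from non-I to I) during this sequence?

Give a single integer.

Op 1: C0 write [C0 write: invalidate none -> C0=M] -> [M,I,I] (invalidations this op: 0; running total: 0)
Op 2: C2 read [C2 read from I: others=['C0=M'] -> C2=S, others downsized to S] -> [S,I,S] (invalidations this op: 0; running total: 0)
Op 3: C0 write [C0 write: invalidate ['C2=S'] -> C0=M] -> [M,I,I] (invalidations this op: 1; running total: 1)
Op 4: C2 write [C2 write: invalidate ['C0=M'] -> C2=M] -> [I,I,M] (invalidations this op: 1; running total: 2)
Op 5: C0 write [C0 write: invalidate ['C2=M'] -> C0=M] -> [M,I,I] (invalidations this op: 1; running total: 3)
Op 6: C0 read [C0 read: already in M, no change] -> [M,I,I] (invalidations this op: 0; running total: 3)
Op 7: C2 read [C2 read from I: others=['C0=M'] -> C2=S, others downsized to S] -> [S,I,S] (invalidations this op: 0; running total: 3)
Op 8: C2 write [C2 write: invalidate ['C0=S'] -> C2=M] -> [I,I,M] (invalidations this op: 1; running total: 4)

Answer: 4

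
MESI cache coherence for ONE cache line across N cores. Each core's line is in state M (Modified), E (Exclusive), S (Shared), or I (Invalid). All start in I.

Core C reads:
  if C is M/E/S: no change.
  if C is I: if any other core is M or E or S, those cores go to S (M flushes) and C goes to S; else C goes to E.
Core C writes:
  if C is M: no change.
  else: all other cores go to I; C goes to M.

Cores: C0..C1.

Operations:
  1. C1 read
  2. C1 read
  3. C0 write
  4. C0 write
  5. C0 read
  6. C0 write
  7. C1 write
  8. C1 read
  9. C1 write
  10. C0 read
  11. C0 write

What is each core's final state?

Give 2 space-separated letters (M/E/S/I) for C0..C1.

Op 1: C1 read [C1 read from I: no other sharers -> C1=E (exclusive)] -> [I,E]
Op 2: C1 read [C1 read: already in E, no change] -> [I,E]
Op 3: C0 write [C0 write: invalidate ['C1=E'] -> C0=M] -> [M,I]
Op 4: C0 write [C0 write: already M (modified), no change] -> [M,I]
Op 5: C0 read [C0 read: already in M, no change] -> [M,I]
Op 6: C0 write [C0 write: already M (modified), no change] -> [M,I]
Op 7: C1 write [C1 write: invalidate ['C0=M'] -> C1=M] -> [I,M]
Op 8: C1 read [C1 read: already in M, no change] -> [I,M]
Op 9: C1 write [C1 write: already M (modified), no change] -> [I,M]
Op 10: C0 read [C0 read from I: others=['C1=M'] -> C0=S, others downsized to S] -> [S,S]
Op 11: C0 write [C0 write: invalidate ['C1=S'] -> C0=M] -> [M,I]

Answer: M I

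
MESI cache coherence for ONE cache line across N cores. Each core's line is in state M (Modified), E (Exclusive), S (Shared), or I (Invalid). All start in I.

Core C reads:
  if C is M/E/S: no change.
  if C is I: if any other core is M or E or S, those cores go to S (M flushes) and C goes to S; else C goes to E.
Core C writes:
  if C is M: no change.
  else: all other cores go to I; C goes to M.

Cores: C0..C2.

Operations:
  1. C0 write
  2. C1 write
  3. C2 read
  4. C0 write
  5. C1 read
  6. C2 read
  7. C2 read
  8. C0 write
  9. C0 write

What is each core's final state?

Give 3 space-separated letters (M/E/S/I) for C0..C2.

Answer: M I I

Derivation:
Op 1: C0 write [C0 write: invalidate none -> C0=M] -> [M,I,I]
Op 2: C1 write [C1 write: invalidate ['C0=M'] -> C1=M] -> [I,M,I]
Op 3: C2 read [C2 read from I: others=['C1=M'] -> C2=S, others downsized to S] -> [I,S,S]
Op 4: C0 write [C0 write: invalidate ['C1=S', 'C2=S'] -> C0=M] -> [M,I,I]
Op 5: C1 read [C1 read from I: others=['C0=M'] -> C1=S, others downsized to S] -> [S,S,I]
Op 6: C2 read [C2 read from I: others=['C0=S', 'C1=S'] -> C2=S, others downsized to S] -> [S,S,S]
Op 7: C2 read [C2 read: already in S, no change] -> [S,S,S]
Op 8: C0 write [C0 write: invalidate ['C1=S', 'C2=S'] -> C0=M] -> [M,I,I]
Op 9: C0 write [C0 write: already M (modified), no change] -> [M,I,I]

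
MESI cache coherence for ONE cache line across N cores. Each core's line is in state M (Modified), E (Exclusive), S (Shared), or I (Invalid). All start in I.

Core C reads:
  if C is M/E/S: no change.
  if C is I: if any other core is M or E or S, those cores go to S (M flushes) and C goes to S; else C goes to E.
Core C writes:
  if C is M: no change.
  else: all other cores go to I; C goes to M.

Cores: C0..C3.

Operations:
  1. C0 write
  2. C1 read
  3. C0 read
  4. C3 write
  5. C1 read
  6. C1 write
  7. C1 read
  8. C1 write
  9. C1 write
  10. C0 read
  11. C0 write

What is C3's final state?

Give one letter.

Op 1: C0 write [C0 write: invalidate none -> C0=M] -> [M,I,I,I]
Op 2: C1 read [C1 read from I: others=['C0=M'] -> C1=S, others downsized to S] -> [S,S,I,I]
Op 3: C0 read [C0 read: already in S, no change] -> [S,S,I,I]
Op 4: C3 write [C3 write: invalidate ['C0=S', 'C1=S'] -> C3=M] -> [I,I,I,M]
Op 5: C1 read [C1 read from I: others=['C3=M'] -> C1=S, others downsized to S] -> [I,S,I,S]
Op 6: C1 write [C1 write: invalidate ['C3=S'] -> C1=M] -> [I,M,I,I]
Op 7: C1 read [C1 read: already in M, no change] -> [I,M,I,I]
Op 8: C1 write [C1 write: already M (modified), no change] -> [I,M,I,I]
Op 9: C1 write [C1 write: already M (modified), no change] -> [I,M,I,I]
Op 10: C0 read [C0 read from I: others=['C1=M'] -> C0=S, others downsized to S] -> [S,S,I,I]
Op 11: C0 write [C0 write: invalidate ['C1=S'] -> C0=M] -> [M,I,I,I]

Answer: I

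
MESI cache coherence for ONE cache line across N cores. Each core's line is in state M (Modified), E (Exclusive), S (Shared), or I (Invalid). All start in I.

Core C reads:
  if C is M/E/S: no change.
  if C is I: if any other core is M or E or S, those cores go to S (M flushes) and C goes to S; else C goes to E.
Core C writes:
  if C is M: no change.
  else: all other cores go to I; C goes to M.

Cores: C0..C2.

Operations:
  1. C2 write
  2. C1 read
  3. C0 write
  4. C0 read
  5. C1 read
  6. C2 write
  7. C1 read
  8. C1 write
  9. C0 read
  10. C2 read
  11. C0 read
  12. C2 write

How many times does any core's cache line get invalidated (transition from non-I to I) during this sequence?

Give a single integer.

Op 1: C2 write [C2 write: invalidate none -> C2=M] -> [I,I,M] (invalidations this op: 0; running total: 0)
Op 2: C1 read [C1 read from I: others=['C2=M'] -> C1=S, others downsized to S] -> [I,S,S] (invalidations this op: 0; running total: 0)
Op 3: C0 write [C0 write: invalidate ['C1=S', 'C2=S'] -> C0=M] -> [M,I,I] (invalidations this op: 2; running total: 2)
Op 4: C0 read [C0 read: already in M, no change] -> [M,I,I] (invalidations this op: 0; running total: 2)
Op 5: C1 read [C1 read from I: others=['C0=M'] -> C1=S, others downsized to S] -> [S,S,I] (invalidations this op: 0; running total: 2)
Op 6: C2 write [C2 write: invalidate ['C0=S', 'C1=S'] -> C2=M] -> [I,I,M] (invalidations this op: 2; running total: 4)
Op 7: C1 read [C1 read from I: others=['C2=M'] -> C1=S, others downsized to S] -> [I,S,S] (invalidations this op: 0; running total: 4)
Op 8: C1 write [C1 write: invalidate ['C2=S'] -> C1=M] -> [I,M,I] (invalidations this op: 1; running total: 5)
Op 9: C0 read [C0 read from I: others=['C1=M'] -> C0=S, others downsized to S] -> [S,S,I] (invalidations this op: 0; running total: 5)
Op 10: C2 read [C2 read from I: others=['C0=S', 'C1=S'] -> C2=S, others downsized to S] -> [S,S,S] (invalidations this op: 0; running total: 5)
Op 11: C0 read [C0 read: already in S, no change] -> [S,S,S] (invalidations this op: 0; running total: 5)
Op 12: C2 write [C2 write: invalidate ['C0=S', 'C1=S'] -> C2=M] -> [I,I,M] (invalidations this op: 2; running total: 7)

Answer: 7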